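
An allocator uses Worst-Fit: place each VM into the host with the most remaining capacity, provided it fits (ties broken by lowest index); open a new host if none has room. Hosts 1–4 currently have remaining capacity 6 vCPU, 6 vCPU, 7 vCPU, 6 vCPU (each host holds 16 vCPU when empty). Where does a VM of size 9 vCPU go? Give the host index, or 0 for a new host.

No host has ≥ 9 vCPU free, so a new host is opened.

0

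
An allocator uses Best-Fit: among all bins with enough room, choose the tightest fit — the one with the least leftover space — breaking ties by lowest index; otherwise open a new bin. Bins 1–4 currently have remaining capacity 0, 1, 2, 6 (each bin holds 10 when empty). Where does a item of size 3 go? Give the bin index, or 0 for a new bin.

Bins with room: bin 4 (6).
Tightest fit is bin 4 with 6 free.

4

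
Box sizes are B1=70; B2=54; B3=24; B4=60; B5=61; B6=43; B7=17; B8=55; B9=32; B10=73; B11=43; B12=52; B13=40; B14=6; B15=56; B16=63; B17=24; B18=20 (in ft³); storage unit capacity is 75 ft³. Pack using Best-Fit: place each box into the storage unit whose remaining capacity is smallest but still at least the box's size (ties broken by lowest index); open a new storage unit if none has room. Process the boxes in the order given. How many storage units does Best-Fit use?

12 storage units

B1 (70 ft³) → storage unit 1 (remaining 5 ft³)
B2 (54 ft³) → storage unit 2 (remaining 21 ft³)
B3 (24 ft³) → storage unit 3 (remaining 51 ft³)
B4 (60 ft³) → storage unit 4 (remaining 15 ft³)
B5 (61 ft³) → storage unit 5 (remaining 14 ft³)
B6 (43 ft³) → storage unit 3 (remaining 8 ft³)
B7 (17 ft³) → storage unit 2 (remaining 4 ft³)
B8 (55 ft³) → storage unit 6 (remaining 20 ft³)
B9 (32 ft³) → storage unit 7 (remaining 43 ft³)
B10 (73 ft³) → storage unit 8 (remaining 2 ft³)
B11 (43 ft³) → storage unit 7 (remaining 0 ft³)
B12 (52 ft³) → storage unit 9 (remaining 23 ft³)
B13 (40 ft³) → storage unit 10 (remaining 35 ft³)
B14 (6 ft³) → storage unit 3 (remaining 2 ft³)
B15 (56 ft³) → storage unit 11 (remaining 19 ft³)
B16 (63 ft³) → storage unit 12 (remaining 12 ft³)
B17 (24 ft³) → storage unit 10 (remaining 11 ft³)
B18 (20 ft³) → storage unit 6 (remaining 0 ft³)
Final storage units: [70] [54,17] [24,43,6] [60] [61] [55,20] [32,43] [73] [52] [40,24] [56] [63].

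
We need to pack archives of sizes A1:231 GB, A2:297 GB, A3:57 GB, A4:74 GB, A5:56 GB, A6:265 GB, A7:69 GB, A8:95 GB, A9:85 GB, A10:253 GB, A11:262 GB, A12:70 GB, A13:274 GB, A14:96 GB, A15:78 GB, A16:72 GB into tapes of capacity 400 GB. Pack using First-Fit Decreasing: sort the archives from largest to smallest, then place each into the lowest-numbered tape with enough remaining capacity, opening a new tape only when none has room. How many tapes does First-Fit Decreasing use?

7

Sorted descending: 297, 274, 265, 262, 253, 231, 96, 95, 85, 78, 74, 72, 70, 69, 57, 56.
tape 1: place 297 GB, 103 GB left
tape 2: place 274 GB, 126 GB left
tape 3: place 265 GB, 135 GB left
tape 4: place 262 GB, 138 GB left
tape 5: place 253 GB, 147 GB left
tape 6: place 231 GB, 169 GB left
tape 1: place 96 GB, 7 GB left
tape 2: place 95 GB, 31 GB left
tape 3: place 85 GB, 50 GB left
tape 4: place 78 GB, 60 GB left
tape 5: place 74 GB, 73 GB left
tape 5: place 72 GB, 1 GB left
tape 6: place 70 GB, 99 GB left
tape 6: place 69 GB, 30 GB left
tape 4: place 57 GB, 3 GB left
tape 7: place 56 GB, 344 GB left
Final tapes: [297,96] [274,95] [265,85] [262,78,57] [253,74,72] [231,70,69] [56].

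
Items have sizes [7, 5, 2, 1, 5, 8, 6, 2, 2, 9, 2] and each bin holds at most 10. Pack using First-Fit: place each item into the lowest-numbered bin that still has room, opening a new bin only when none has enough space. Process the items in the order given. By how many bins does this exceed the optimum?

0

First-Fit: [7,2,1] [5,5] [8,2] [6,2,2] [9] → 5 bins.
Total size 49; any packing needs at least ⌈49/10⌉ = 5 bins.
So 5 is already optimal.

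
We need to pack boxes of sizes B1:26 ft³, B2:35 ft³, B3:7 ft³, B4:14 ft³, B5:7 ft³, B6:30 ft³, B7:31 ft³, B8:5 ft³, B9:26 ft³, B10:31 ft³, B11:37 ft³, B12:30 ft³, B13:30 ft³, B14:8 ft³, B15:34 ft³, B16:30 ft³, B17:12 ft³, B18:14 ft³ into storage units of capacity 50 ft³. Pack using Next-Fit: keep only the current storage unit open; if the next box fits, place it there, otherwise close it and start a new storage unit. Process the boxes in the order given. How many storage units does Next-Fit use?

13 storage units

Put B1 (26 ft³) in storage unit 1; 24 ft³ remain.
Put B2 (35 ft³) in storage unit 2; 15 ft³ remain.
Put B3 (7 ft³) in storage unit 2; 8 ft³ remain.
Put B4 (14 ft³) in storage unit 3; 36 ft³ remain.
Put B5 (7 ft³) in storage unit 3; 29 ft³ remain.
Put B6 (30 ft³) in storage unit 4; 20 ft³ remain.
Put B7 (31 ft³) in storage unit 5; 19 ft³ remain.
Put B8 (5 ft³) in storage unit 5; 14 ft³ remain.
Put B9 (26 ft³) in storage unit 6; 24 ft³ remain.
Put B10 (31 ft³) in storage unit 7; 19 ft³ remain.
Put B11 (37 ft³) in storage unit 8; 13 ft³ remain.
Put B12 (30 ft³) in storage unit 9; 20 ft³ remain.
Put B13 (30 ft³) in storage unit 10; 20 ft³ remain.
Put B14 (8 ft³) in storage unit 10; 12 ft³ remain.
Put B15 (34 ft³) in storage unit 11; 16 ft³ remain.
Put B16 (30 ft³) in storage unit 12; 20 ft³ remain.
Put B17 (12 ft³) in storage unit 12; 8 ft³ remain.
Put B18 (14 ft³) in storage unit 13; 36 ft³ remain.
Final storage units: [26] [35,7] [14,7] [30] [31,5] [26] [31] [37] [30] [30,8] [34] [30,12] [14].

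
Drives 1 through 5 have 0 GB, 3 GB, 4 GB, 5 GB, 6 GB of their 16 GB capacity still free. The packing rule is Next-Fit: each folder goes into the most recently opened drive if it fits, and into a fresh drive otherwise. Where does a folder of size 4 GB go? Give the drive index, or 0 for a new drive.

Next-Fit only looks at drive 5, which has 6 GB free.
4 GB fits there.

5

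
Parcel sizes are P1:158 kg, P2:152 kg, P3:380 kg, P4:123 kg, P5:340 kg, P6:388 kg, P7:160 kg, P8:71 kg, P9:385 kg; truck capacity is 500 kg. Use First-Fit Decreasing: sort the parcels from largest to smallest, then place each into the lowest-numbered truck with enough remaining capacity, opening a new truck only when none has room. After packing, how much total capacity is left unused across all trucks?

Sorted descending: 388, 385, 380, 340, 160, 158, 152, 123, 71.
truck 1: place 388 kg, 112 kg left
truck 2: place 385 kg, 115 kg left
truck 3: place 380 kg, 120 kg left
truck 4: place 340 kg, 160 kg left
truck 4: place 160 kg, 0 kg left
truck 5: place 158 kg, 342 kg left
truck 5: place 152 kg, 190 kg left
truck 5: place 123 kg, 67 kg left
truck 1: place 71 kg, 41 kg left
5 trucks × 500 kg = 2500 kg; used 2157 kg; unused 343 kg.

343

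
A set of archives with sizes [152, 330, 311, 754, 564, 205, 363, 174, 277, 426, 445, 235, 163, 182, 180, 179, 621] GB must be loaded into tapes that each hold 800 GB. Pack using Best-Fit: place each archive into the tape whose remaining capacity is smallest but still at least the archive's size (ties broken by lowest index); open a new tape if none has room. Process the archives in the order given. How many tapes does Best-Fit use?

8

152 GB → tape 1 (remaining 648 GB)
330 GB → tape 1 (remaining 318 GB)
311 GB → tape 1 (remaining 7 GB)
754 GB → tape 2 (remaining 46 GB)
564 GB → tape 3 (remaining 236 GB)
205 GB → tape 3 (remaining 31 GB)
363 GB → tape 4 (remaining 437 GB)
174 GB → tape 4 (remaining 263 GB)
277 GB → tape 5 (remaining 523 GB)
426 GB → tape 5 (remaining 97 GB)
445 GB → tape 6 (remaining 355 GB)
235 GB → tape 4 (remaining 28 GB)
163 GB → tape 6 (remaining 192 GB)
182 GB → tape 6 (remaining 10 GB)
180 GB → tape 7 (remaining 620 GB)
179 GB → tape 7 (remaining 441 GB)
621 GB → tape 8 (remaining 179 GB)
Final tapes: [152,330,311] [754] [564,205] [363,174,235] [277,426] [445,163,182] [180,179] [621].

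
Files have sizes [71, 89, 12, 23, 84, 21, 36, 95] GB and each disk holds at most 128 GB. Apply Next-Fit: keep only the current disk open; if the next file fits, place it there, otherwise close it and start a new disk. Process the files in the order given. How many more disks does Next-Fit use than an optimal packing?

Next-Fit: [71] [89,12,23] [84,21] [36] [95] → 5 disks.
Total size 431 GB; any packing needs at least ⌈431/128⌉ = 4 disks.
An optimal packing achieves that bound: [95,23] [89,36] [84,21,12] [71] → 4 disks.
Excess: 5 − 4 = 1.

1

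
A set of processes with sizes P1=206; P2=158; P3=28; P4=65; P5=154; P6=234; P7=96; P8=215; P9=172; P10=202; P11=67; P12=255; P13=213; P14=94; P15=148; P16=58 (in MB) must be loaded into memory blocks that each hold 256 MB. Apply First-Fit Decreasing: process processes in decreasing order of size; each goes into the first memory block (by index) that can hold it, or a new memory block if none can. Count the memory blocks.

Sorted descending: 255, 234, 215, 213, 206, 202, 172, 158, 154, 148, 96, 94, 67, 65, 58, 28.
255 MB → memory block 1 (remaining 1 MB)
234 MB → memory block 2 (remaining 22 MB)
215 MB → memory block 3 (remaining 41 MB)
213 MB → memory block 4 (remaining 43 MB)
206 MB → memory block 5 (remaining 50 MB)
202 MB → memory block 6 (remaining 54 MB)
172 MB → memory block 7 (remaining 84 MB)
158 MB → memory block 8 (remaining 98 MB)
154 MB → memory block 9 (remaining 102 MB)
148 MB → memory block 10 (remaining 108 MB)
96 MB → memory block 8 (remaining 2 MB)
94 MB → memory block 9 (remaining 8 MB)
67 MB → memory block 7 (remaining 17 MB)
65 MB → memory block 10 (remaining 43 MB)
58 MB → memory block 11 (remaining 198 MB)
28 MB → memory block 3 (remaining 13 MB)

11 memory blocks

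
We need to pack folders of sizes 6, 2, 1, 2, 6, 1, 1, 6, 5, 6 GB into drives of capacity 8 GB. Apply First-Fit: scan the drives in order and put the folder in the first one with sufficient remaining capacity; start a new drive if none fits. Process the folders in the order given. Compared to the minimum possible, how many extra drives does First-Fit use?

First-Fit: [6,2] [1,2,1,1] [6] [6] [5] [6] → 6 drives.
Total size 36 GB; any packing needs at least ⌈36/8⌉ = 5 drives.
An optimal packing achieves that bound: [6,2] [6,2] [6,1,1] [6,1] [5] → 5 drives.
Excess: 6 − 5 = 1.

1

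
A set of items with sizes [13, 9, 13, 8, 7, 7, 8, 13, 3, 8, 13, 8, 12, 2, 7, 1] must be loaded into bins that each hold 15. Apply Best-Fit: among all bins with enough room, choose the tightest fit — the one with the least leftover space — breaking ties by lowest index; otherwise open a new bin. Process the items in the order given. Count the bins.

bin 1: place 13, 2 left
bin 2: place 9, 6 left
bin 3: place 13, 2 left
bin 4: place 8, 7 left
bin 4: place 7, 0 left
bin 5: place 7, 8 left
bin 5: place 8, 0 left
bin 6: place 13, 2 left
bin 2: place 3, 3 left
bin 7: place 8, 7 left
bin 8: place 13, 2 left
bin 9: place 8, 7 left
bin 10: place 12, 3 left
bin 1: place 2, 0 left
bin 7: place 7, 0 left
bin 3: place 1, 1 left
Final bins: [13,2] [9,3] [13,1] [8,7] [7,8] [13] [8,7] [13] [8] [12].

10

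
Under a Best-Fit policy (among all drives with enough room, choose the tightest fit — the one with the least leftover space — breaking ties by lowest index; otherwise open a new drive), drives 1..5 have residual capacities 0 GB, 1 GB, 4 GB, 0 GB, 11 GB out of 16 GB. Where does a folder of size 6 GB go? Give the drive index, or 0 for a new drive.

Drives with room: drive 5 (11 GB).
Tightest fit is drive 5 with 11 GB free.

5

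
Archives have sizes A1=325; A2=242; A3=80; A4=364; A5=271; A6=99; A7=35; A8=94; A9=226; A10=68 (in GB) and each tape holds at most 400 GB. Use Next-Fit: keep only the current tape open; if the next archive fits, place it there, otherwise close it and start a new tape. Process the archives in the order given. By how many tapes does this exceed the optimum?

1

Next-Fit: [325] [242,80] [364] [271,99] [35,94,226] [68] → 6 tapes.
Total size 1804 GB; any packing needs at least ⌈1804/400⌉ = 5 tapes.
An optimal packing achieves that bound: [364,35] [325,68] [271,99] [242,94] [226,80] → 5 tapes.
Excess: 6 − 5 = 1.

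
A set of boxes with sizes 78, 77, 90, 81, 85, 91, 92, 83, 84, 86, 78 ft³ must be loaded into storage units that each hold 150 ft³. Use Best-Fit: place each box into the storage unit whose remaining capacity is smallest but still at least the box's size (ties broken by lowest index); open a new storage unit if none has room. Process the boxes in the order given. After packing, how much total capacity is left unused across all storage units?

725

78 ft³ → storage unit 1 (remaining 72 ft³)
77 ft³ → storage unit 2 (remaining 73 ft³)
90 ft³ → storage unit 3 (remaining 60 ft³)
81 ft³ → storage unit 4 (remaining 69 ft³)
85 ft³ → storage unit 5 (remaining 65 ft³)
91 ft³ → storage unit 6 (remaining 59 ft³)
92 ft³ → storage unit 7 (remaining 58 ft³)
83 ft³ → storage unit 8 (remaining 67 ft³)
84 ft³ → storage unit 9 (remaining 66 ft³)
86 ft³ → storage unit 10 (remaining 64 ft³)
78 ft³ → storage unit 11 (remaining 72 ft³)
11 storage units × 150 ft³ = 1650 ft³; used 925 ft³; unused 725 ft³.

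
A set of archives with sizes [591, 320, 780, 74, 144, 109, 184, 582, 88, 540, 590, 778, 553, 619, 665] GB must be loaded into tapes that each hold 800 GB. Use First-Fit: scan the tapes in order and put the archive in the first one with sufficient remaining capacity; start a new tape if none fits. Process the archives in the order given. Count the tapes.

Put 591 GB in tape 1; 209 GB remain.
Put 320 GB in tape 2; 480 GB remain.
Put 780 GB in tape 3; 20 GB remain.
Put 74 GB in tape 1; 135 GB remain.
Put 144 GB in tape 2; 336 GB remain.
Put 109 GB in tape 1; 26 GB remain.
Put 184 GB in tape 2; 152 GB remain.
Put 582 GB in tape 4; 218 GB remain.
Put 88 GB in tape 2; 64 GB remain.
Put 540 GB in tape 5; 260 GB remain.
Put 590 GB in tape 6; 210 GB remain.
Put 778 GB in tape 7; 22 GB remain.
Put 553 GB in tape 8; 247 GB remain.
Put 619 GB in tape 9; 181 GB remain.
Put 665 GB in tape 10; 135 GB remain.

10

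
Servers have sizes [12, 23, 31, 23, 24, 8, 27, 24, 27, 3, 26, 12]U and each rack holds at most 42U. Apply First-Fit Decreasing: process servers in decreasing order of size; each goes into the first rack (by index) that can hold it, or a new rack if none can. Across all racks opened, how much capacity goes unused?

Sorted descending: 31, 27, 27, 26, 24, 24, 23, 23, 12, 12, 8, 3.
31U → rack 1 (remaining 11U)
27U → rack 2 (remaining 15U)
27U → rack 3 (remaining 15U)
26U → rack 4 (remaining 16U)
24U → rack 5 (remaining 18U)
24U → rack 6 (remaining 18U)
23U → rack 7 (remaining 19U)
23U → rack 8 (remaining 19U)
12U → rack 2 (remaining 3U)
12U → rack 3 (remaining 3U)
8U → rack 1 (remaining 3U)
3U → rack 1 (remaining 0U)
8 racks × 42U = 336U; used 240U; unused 96U.

96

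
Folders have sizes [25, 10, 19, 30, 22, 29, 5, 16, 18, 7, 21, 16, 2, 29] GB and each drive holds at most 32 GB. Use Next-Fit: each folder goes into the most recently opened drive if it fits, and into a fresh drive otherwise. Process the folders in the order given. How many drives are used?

10

drive 1: place 25 GB, 7 GB left
drive 2: place 10 GB, 22 GB left
drive 2: place 19 GB, 3 GB left
drive 3: place 30 GB, 2 GB left
drive 4: place 22 GB, 10 GB left
drive 5: place 29 GB, 3 GB left
drive 6: place 5 GB, 27 GB left
drive 6: place 16 GB, 11 GB left
drive 7: place 18 GB, 14 GB left
drive 7: place 7 GB, 7 GB left
drive 8: place 21 GB, 11 GB left
drive 9: place 16 GB, 16 GB left
drive 9: place 2 GB, 14 GB left
drive 10: place 29 GB, 3 GB left
Final drives: [25] [10,19] [30] [22] [29] [5,16] [18,7] [21] [16,2] [29].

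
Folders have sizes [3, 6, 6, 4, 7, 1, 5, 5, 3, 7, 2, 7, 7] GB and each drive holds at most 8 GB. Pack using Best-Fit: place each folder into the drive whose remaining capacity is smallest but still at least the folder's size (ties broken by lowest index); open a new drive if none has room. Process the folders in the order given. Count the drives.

drive 1: place 3 GB, 5 GB left
drive 2: place 6 GB, 2 GB left
drive 3: place 6 GB, 2 GB left
drive 1: place 4 GB, 1 GB left
drive 4: place 7 GB, 1 GB left
drive 1: place 1 GB, 0 GB left
drive 5: place 5 GB, 3 GB left
drive 6: place 5 GB, 3 GB left
drive 5: place 3 GB, 0 GB left
drive 7: place 7 GB, 1 GB left
drive 2: place 2 GB, 0 GB left
drive 8: place 7 GB, 1 GB left
drive 9: place 7 GB, 1 GB left
Final drives: [3,4,1] [6,2] [6] [7] [5,3] [5] [7] [7] [7].

9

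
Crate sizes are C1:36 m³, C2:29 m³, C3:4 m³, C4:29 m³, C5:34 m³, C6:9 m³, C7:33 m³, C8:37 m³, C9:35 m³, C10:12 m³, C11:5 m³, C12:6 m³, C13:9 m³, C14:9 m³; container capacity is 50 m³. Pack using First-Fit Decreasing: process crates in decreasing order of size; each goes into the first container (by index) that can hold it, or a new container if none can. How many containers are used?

Sorted descending: 37, 36, 35, 34, 33, 29, 29, 12, 9, 9, 9, 6, 5, 4.
Put 37 m³ in container 1; 13 m³ remain.
Put 36 m³ in container 2; 14 m³ remain.
Put 35 m³ in container 3; 15 m³ remain.
Put 34 m³ in container 4; 16 m³ remain.
Put 33 m³ in container 5; 17 m³ remain.
Put 29 m³ in container 6; 21 m³ remain.
Put 29 m³ in container 7; 21 m³ remain.
Put 12 m³ in container 1; 1 m³ remain.
Put 9 m³ in container 2; 5 m³ remain.
Put 9 m³ in container 3; 6 m³ remain.
Put 9 m³ in container 4; 7 m³ remain.
Put 6 m³ in container 3; 0 m³ remain.
Put 5 m³ in container 2; 0 m³ remain.
Put 4 m³ in container 4; 3 m³ remain.
Final containers: [37,12] [36,9,5] [35,9,6] [34,9,4] [33] [29] [29].

7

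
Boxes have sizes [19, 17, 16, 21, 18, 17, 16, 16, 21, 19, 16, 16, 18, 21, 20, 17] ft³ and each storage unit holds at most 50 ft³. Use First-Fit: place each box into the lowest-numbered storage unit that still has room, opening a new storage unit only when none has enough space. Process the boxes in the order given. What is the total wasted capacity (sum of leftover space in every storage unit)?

112

Put 19 ft³ in storage unit 1; 31 ft³ remain.
Put 17 ft³ in storage unit 1; 14 ft³ remain.
Put 16 ft³ in storage unit 2; 34 ft³ remain.
Put 21 ft³ in storage unit 2; 13 ft³ remain.
Put 18 ft³ in storage unit 3; 32 ft³ remain.
Put 17 ft³ in storage unit 3; 15 ft³ remain.
Put 16 ft³ in storage unit 4; 34 ft³ remain.
Put 16 ft³ in storage unit 4; 18 ft³ remain.
Put 21 ft³ in storage unit 5; 29 ft³ remain.
Put 19 ft³ in storage unit 5; 10 ft³ remain.
Put 16 ft³ in storage unit 4; 2 ft³ remain.
Put 16 ft³ in storage unit 6; 34 ft³ remain.
Put 18 ft³ in storage unit 6; 16 ft³ remain.
Put 21 ft³ in storage unit 7; 29 ft³ remain.
Put 20 ft³ in storage unit 7; 9 ft³ remain.
Put 17 ft³ in storage unit 8; 33 ft³ remain.
8 storage units × 50 ft³ = 400 ft³; used 288 ft³; unused 112 ft³.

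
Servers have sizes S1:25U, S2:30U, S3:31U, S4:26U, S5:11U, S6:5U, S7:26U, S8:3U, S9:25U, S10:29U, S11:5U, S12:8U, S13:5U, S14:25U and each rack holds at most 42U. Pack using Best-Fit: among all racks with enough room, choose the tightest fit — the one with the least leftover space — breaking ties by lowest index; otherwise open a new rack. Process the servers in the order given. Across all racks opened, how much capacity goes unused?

82

rack 1: place S1 (25U), 17U left
rack 2: place S2 (30U), 12U left
rack 3: place S3 (31U), 11U left
rack 4: place S4 (26U), 16U left
rack 3: place S5 (11U), 0U left
rack 2: place S6 (5U), 7U left
rack 5: place S7 (26U), 16U left
rack 2: place S8 (3U), 4U left
rack 6: place S9 (25U), 17U left
rack 7: place S10 (29U), 13U left
rack 7: place S11 (5U), 8U left
rack 7: place S12 (8U), 0U left
rack 4: place S13 (5U), 11U left
rack 8: place S14 (25U), 17U left
8 racks × 42U = 336U; used 254U; unused 82U.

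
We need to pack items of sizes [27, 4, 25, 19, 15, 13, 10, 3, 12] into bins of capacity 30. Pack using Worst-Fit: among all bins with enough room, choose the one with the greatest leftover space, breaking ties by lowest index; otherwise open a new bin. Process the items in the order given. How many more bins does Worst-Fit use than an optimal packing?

Worst-Fit: [27,3] [4,25] [19,10] [15,13] [12] → 5 bins.
Total size 128; any packing needs at least ⌈128/30⌉ = 5 bins.
So 5 is already optimal.

0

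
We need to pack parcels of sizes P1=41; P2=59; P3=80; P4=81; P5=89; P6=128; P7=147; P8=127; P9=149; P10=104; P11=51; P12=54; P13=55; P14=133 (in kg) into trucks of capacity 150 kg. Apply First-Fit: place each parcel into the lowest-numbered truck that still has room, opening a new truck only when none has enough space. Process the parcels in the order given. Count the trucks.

10

truck 1: place P1 (41 kg), 109 kg left
truck 1: place P2 (59 kg), 50 kg left
truck 2: place P3 (80 kg), 70 kg left
truck 3: place P4 (81 kg), 69 kg left
truck 4: place P5 (89 kg), 61 kg left
truck 5: place P6 (128 kg), 22 kg left
truck 6: place P7 (147 kg), 3 kg left
truck 7: place P8 (127 kg), 23 kg left
truck 8: place P9 (149 kg), 1 kg left
truck 9: place P10 (104 kg), 46 kg left
truck 2: place P11 (51 kg), 19 kg left
truck 3: place P12 (54 kg), 15 kg left
truck 4: place P13 (55 kg), 6 kg left
truck 10: place P14 (133 kg), 17 kg left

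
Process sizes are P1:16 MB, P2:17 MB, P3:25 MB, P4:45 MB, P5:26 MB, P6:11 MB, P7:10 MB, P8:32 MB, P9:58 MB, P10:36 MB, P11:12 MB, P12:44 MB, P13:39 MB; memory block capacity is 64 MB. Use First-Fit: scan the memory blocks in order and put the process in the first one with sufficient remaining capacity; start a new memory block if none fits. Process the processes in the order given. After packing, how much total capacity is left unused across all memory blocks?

memory block 1: place P1 (16 MB), 48 MB left
memory block 1: place P2 (17 MB), 31 MB left
memory block 1: place P3 (25 MB), 6 MB left
memory block 2: place P4 (45 MB), 19 MB left
memory block 3: place P5 (26 MB), 38 MB left
memory block 2: place P6 (11 MB), 8 MB left
memory block 3: place P7 (10 MB), 28 MB left
memory block 4: place P8 (32 MB), 32 MB left
memory block 5: place P9 (58 MB), 6 MB left
memory block 6: place P10 (36 MB), 28 MB left
memory block 3: place P11 (12 MB), 16 MB left
memory block 7: place P12 (44 MB), 20 MB left
memory block 8: place P13 (39 MB), 25 MB left
8 memory blocks × 64 MB = 512 MB; used 371 MB; unused 141 MB.

141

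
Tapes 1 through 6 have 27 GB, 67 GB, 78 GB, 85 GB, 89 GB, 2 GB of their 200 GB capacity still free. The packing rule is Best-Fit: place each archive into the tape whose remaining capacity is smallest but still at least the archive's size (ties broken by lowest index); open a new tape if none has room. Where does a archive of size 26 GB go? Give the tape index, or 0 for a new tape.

Tapes with room: tape 1 (27 GB), tape 2 (67 GB), tape 3 (78 GB), tape 4 (85 GB), tape 5 (89 GB).
Tightest fit is tape 1 with 27 GB free.

1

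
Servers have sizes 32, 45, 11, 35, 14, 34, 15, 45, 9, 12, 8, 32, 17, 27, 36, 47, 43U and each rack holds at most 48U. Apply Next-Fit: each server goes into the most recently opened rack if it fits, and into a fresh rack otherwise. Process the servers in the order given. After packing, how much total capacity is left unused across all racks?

114

rack 1: place 32U, 16U left
rack 2: place 45U, 3U left
rack 3: place 11U, 37U left
rack 3: place 35U, 2U left
rack 4: place 14U, 34U left
rack 4: place 34U, 0U left
rack 5: place 15U, 33U left
rack 6: place 45U, 3U left
rack 7: place 9U, 39U left
rack 7: place 12U, 27U left
rack 7: place 8U, 19U left
rack 8: place 32U, 16U left
rack 9: place 17U, 31U left
rack 9: place 27U, 4U left
rack 10: place 36U, 12U left
rack 11: place 47U, 1U left
rack 12: place 43U, 5U left
12 racks × 48U = 576U; used 462U; unused 114U.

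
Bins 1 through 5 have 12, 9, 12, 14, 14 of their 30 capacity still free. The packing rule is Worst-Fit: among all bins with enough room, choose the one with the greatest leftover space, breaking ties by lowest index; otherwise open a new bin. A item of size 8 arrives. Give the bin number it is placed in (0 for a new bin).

Bins with room: bin 1 (12), bin 2 (9), bin 3 (12), bin 4 (14), bin 5 (14).
Most room is bin 4 with 14 free.

4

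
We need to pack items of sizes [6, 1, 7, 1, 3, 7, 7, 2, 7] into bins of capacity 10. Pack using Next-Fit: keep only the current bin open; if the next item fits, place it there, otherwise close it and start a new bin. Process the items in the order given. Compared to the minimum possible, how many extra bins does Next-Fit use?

Next-Fit: [6,1] [7,1] [3,7] [7,2] [7] → 5 bins.
Total size 41; any packing needs at least ⌈41/10⌉ = 5 bins.
So 5 is already optimal.

0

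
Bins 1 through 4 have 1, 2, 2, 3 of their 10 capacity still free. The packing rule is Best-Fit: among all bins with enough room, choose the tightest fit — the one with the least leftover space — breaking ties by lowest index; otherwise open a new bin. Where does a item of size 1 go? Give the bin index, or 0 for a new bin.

1

Bins with room: bin 1 (1), bin 2 (2), bin 3 (2), bin 4 (3).
Tightest fit is bin 1 with 1 free.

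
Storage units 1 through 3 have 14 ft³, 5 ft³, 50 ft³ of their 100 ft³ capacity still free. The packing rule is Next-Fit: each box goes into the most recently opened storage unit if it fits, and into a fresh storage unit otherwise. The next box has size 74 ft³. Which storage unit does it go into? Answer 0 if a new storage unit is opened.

0

Next-Fit only looks at storage unit 3, which has 50 ft³ free.
74 ft³ does not fit, so a new storage unit is opened.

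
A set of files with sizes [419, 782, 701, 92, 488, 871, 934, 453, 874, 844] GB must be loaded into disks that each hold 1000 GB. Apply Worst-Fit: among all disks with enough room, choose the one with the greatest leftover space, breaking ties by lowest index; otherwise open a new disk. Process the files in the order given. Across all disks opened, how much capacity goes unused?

1542

disk 1: place 419 GB, 581 GB left
disk 2: place 782 GB, 218 GB left
disk 3: place 701 GB, 299 GB left
disk 1: place 92 GB, 489 GB left
disk 1: place 488 GB, 1 GB left
disk 4: place 871 GB, 129 GB left
disk 5: place 934 GB, 66 GB left
disk 6: place 453 GB, 547 GB left
disk 7: place 874 GB, 126 GB left
disk 8: place 844 GB, 156 GB left
8 disks × 1000 GB = 8000 GB; used 6458 GB; unused 1542 GB.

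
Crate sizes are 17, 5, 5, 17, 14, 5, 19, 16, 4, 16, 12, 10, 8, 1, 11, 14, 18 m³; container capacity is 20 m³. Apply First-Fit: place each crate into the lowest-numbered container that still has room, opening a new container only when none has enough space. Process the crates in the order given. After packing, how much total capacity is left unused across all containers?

48

Put 17 m³ in container 1; 3 m³ remain.
Put 5 m³ in container 2; 15 m³ remain.
Put 5 m³ in container 2; 10 m³ remain.
Put 17 m³ in container 3; 3 m³ remain.
Put 14 m³ in container 4; 6 m³ remain.
Put 5 m³ in container 2; 5 m³ remain.
Put 19 m³ in container 5; 1 m³ remain.
Put 16 m³ in container 6; 4 m³ remain.
Put 4 m³ in container 2; 1 m³ remain.
Put 16 m³ in container 7; 4 m³ remain.
Put 12 m³ in container 8; 8 m³ remain.
Put 10 m³ in container 9; 10 m³ remain.
Put 8 m³ in container 8; 0 m³ remain.
Put 1 m³ in container 1; 2 m³ remain.
Put 11 m³ in container 10; 9 m³ remain.
Put 14 m³ in container 11; 6 m³ remain.
Put 18 m³ in container 12; 2 m³ remain.
12 containers × 20 m³ = 240 m³; used 192 m³; unused 48 m³.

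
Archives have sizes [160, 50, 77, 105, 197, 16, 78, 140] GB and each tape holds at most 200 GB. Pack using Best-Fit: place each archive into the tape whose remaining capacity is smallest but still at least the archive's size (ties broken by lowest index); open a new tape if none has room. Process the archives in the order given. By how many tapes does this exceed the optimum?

Best-Fit: [160,16] [50,77] [105,78] [197] [140] → 5 tapes.
Total size 823 GB; any packing needs at least ⌈823/200⌉ = 5 tapes.
So 5 is already optimal.

0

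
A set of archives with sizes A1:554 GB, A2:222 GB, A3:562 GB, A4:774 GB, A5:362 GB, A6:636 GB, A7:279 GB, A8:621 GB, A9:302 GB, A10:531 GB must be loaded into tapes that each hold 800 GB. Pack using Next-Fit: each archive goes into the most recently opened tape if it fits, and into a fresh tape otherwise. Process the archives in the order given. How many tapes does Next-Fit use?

9

Put A1 (554 GB) in tape 1; 246 GB remain.
Put A2 (222 GB) in tape 1; 24 GB remain.
Put A3 (562 GB) in tape 2; 238 GB remain.
Put A4 (774 GB) in tape 3; 26 GB remain.
Put A5 (362 GB) in tape 4; 438 GB remain.
Put A6 (636 GB) in tape 5; 164 GB remain.
Put A7 (279 GB) in tape 6; 521 GB remain.
Put A8 (621 GB) in tape 7; 179 GB remain.
Put A9 (302 GB) in tape 8; 498 GB remain.
Put A10 (531 GB) in tape 9; 269 GB remain.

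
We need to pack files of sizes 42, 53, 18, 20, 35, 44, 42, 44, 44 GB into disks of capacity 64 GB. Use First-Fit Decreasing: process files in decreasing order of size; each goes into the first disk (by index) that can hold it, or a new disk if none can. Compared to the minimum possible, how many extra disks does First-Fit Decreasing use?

0

First-Fit Decreasing: [53] [44,20] [44,18] [44] [42] [42] [35] → 7 disks.
7 files exceed 32 GB (half the capacity), and no two of those can share a disk, so at least 7 disks are needed.
So 7 is already optimal.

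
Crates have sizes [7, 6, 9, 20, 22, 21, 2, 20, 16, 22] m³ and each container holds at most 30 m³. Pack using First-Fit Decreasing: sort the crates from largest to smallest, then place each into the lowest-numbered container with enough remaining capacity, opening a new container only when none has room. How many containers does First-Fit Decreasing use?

Sorted descending: 22, 22, 21, 20, 20, 16, 9, 7, 6, 2.
container 1: place 22 m³, 8 m³ left
container 2: place 22 m³, 8 m³ left
container 3: place 21 m³, 9 m³ left
container 4: place 20 m³, 10 m³ left
container 5: place 20 m³, 10 m³ left
container 6: place 16 m³, 14 m³ left
container 3: place 9 m³, 0 m³ left
container 1: place 7 m³, 1 m³ left
container 2: place 6 m³, 2 m³ left
container 2: place 2 m³, 0 m³ left
Final containers: [22,7] [22,6,2] [21,9] [20] [20] [16].

6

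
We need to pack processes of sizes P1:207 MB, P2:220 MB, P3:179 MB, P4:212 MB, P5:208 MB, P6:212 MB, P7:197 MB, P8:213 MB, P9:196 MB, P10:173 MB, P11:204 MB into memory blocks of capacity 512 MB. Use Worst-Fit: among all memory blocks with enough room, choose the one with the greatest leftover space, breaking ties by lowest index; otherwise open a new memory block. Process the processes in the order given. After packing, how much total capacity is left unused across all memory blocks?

Put P1 (207 MB) in memory block 1; 305 MB remain.
Put P2 (220 MB) in memory block 1; 85 MB remain.
Put P3 (179 MB) in memory block 2; 333 MB remain.
Put P4 (212 MB) in memory block 2; 121 MB remain.
Put P5 (208 MB) in memory block 3; 304 MB remain.
Put P6 (212 MB) in memory block 3; 92 MB remain.
Put P7 (197 MB) in memory block 4; 315 MB remain.
Put P8 (213 MB) in memory block 4; 102 MB remain.
Put P9 (196 MB) in memory block 5; 316 MB remain.
Put P10 (173 MB) in memory block 5; 143 MB remain.
Put P11 (204 MB) in memory block 6; 308 MB remain.
6 memory blocks × 512 MB = 3072 MB; used 2221 MB; unused 851 MB.

851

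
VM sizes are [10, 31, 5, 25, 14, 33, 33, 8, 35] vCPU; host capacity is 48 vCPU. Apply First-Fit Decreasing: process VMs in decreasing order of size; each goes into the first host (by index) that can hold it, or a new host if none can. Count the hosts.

Sorted descending: 35, 33, 33, 31, 25, 14, 10, 8, 5.
Put 35 vCPU in host 1; 13 vCPU remain.
Put 33 vCPU in host 2; 15 vCPU remain.
Put 33 vCPU in host 3; 15 vCPU remain.
Put 31 vCPU in host 4; 17 vCPU remain.
Put 25 vCPU in host 5; 23 vCPU remain.
Put 14 vCPU in host 2; 1 vCPU remain.
Put 10 vCPU in host 1; 3 vCPU remain.
Put 8 vCPU in host 3; 7 vCPU remain.
Put 5 vCPU in host 3; 2 vCPU remain.

5 hosts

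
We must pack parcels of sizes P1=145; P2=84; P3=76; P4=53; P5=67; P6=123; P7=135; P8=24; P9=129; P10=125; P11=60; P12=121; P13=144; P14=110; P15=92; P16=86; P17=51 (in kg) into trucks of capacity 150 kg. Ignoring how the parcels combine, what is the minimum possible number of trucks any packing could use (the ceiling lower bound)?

Total size = 145 + 84 + 76 + 53 + 67 + 123 + 135 + 24 + 129 + 125 + 60 + 121 + 144 + 110 + 92 + 86 + 51 = 1625 kg.
⌈1625 / 150⌉ = 11.

11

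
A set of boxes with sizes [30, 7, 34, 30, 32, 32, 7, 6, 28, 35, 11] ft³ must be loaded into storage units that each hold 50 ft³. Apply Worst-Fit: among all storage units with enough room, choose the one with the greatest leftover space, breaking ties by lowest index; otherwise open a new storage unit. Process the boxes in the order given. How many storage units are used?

7 storage units

storage unit 1: place 30 ft³, 20 ft³ left
storage unit 1: place 7 ft³, 13 ft³ left
storage unit 2: place 34 ft³, 16 ft³ left
storage unit 3: place 30 ft³, 20 ft³ left
storage unit 4: place 32 ft³, 18 ft³ left
storage unit 5: place 32 ft³, 18 ft³ left
storage unit 3: place 7 ft³, 13 ft³ left
storage unit 4: place 6 ft³, 12 ft³ left
storage unit 6: place 28 ft³, 22 ft³ left
storage unit 7: place 35 ft³, 15 ft³ left
storage unit 6: place 11 ft³, 11 ft³ left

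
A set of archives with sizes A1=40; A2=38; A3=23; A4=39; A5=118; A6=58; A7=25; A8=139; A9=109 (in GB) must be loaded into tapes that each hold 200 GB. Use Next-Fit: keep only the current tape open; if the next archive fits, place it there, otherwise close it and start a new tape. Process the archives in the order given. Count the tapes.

Put A1 (40 GB) in tape 1; 160 GB remain.
Put A2 (38 GB) in tape 1; 122 GB remain.
Put A3 (23 GB) in tape 1; 99 GB remain.
Put A4 (39 GB) in tape 1; 60 GB remain.
Put A5 (118 GB) in tape 2; 82 GB remain.
Put A6 (58 GB) in tape 2; 24 GB remain.
Put A7 (25 GB) in tape 3; 175 GB remain.
Put A8 (139 GB) in tape 3; 36 GB remain.
Put A9 (109 GB) in tape 4; 91 GB remain.

4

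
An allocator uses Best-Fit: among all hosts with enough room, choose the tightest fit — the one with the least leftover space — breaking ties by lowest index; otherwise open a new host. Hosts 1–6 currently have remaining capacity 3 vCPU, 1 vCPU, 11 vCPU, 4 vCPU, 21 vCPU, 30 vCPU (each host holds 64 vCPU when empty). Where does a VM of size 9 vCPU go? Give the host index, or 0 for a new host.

3

Hosts with room: host 3 (11 vCPU), host 5 (21 vCPU), host 6 (30 vCPU).
Tightest fit is host 3 with 11 vCPU free.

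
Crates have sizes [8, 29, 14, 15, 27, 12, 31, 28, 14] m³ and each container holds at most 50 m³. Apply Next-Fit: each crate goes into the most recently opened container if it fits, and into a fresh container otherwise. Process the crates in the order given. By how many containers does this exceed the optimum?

1

Next-Fit: [8,29] [14,15] [27,12] [31] [28,14] → 5 containers.
Total size 178 m³; any packing needs at least ⌈178/50⌉ = 4 containers.
An optimal packing achieves that bound: [31,15] [29,14] [28,14,8] [27,12] → 4 containers.
Excess: 5 − 4 = 1.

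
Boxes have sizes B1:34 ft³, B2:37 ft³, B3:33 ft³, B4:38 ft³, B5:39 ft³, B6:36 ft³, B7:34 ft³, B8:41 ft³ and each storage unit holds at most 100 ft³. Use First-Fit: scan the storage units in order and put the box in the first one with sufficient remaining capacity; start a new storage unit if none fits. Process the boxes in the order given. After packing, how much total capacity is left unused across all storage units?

Put B1 (34 ft³) in storage unit 1; 66 ft³ remain.
Put B2 (37 ft³) in storage unit 1; 29 ft³ remain.
Put B3 (33 ft³) in storage unit 2; 67 ft³ remain.
Put B4 (38 ft³) in storage unit 2; 29 ft³ remain.
Put B5 (39 ft³) in storage unit 3; 61 ft³ remain.
Put B6 (36 ft³) in storage unit 3; 25 ft³ remain.
Put B7 (34 ft³) in storage unit 4; 66 ft³ remain.
Put B8 (41 ft³) in storage unit 4; 25 ft³ remain.
4 storage units × 100 ft³ = 400 ft³; used 292 ft³; unused 108 ft³.

108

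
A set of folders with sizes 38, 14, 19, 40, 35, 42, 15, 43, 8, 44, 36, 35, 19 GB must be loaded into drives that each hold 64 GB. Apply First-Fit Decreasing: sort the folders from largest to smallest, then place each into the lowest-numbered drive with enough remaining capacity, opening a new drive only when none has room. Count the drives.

Sorted descending: 44, 43, 42, 40, 38, 36, 35, 35, 19, 19, 15, 14, 8.
Put 44 GB in drive 1; 20 GB remain.
Put 43 GB in drive 2; 21 GB remain.
Put 42 GB in drive 3; 22 GB remain.
Put 40 GB in drive 4; 24 GB remain.
Put 38 GB in drive 5; 26 GB remain.
Put 36 GB in drive 6; 28 GB remain.
Put 35 GB in drive 7; 29 GB remain.
Put 35 GB in drive 8; 29 GB remain.
Put 19 GB in drive 1; 1 GB remain.
Put 19 GB in drive 2; 2 GB remain.
Put 15 GB in drive 3; 7 GB remain.
Put 14 GB in drive 4; 10 GB remain.
Put 8 GB in drive 4; 2 GB remain.
Final drives: [44,19] [43,19] [42,15] [40,14,8] [38] [36] [35] [35].

8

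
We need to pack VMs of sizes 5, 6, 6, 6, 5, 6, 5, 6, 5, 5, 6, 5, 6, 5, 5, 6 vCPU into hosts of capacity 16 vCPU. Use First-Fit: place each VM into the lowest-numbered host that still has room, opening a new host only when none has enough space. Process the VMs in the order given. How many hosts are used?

Put 5 vCPU in host 1; 11 vCPU remain.
Put 6 vCPU in host 1; 5 vCPU remain.
Put 6 vCPU in host 2; 10 vCPU remain.
Put 6 vCPU in host 2; 4 vCPU remain.
Put 5 vCPU in host 1; 0 vCPU remain.
Put 6 vCPU in host 3; 10 vCPU remain.
Put 5 vCPU in host 3; 5 vCPU remain.
Put 6 vCPU in host 4; 10 vCPU remain.
Put 5 vCPU in host 3; 0 vCPU remain.
Put 5 vCPU in host 4; 5 vCPU remain.
Put 6 vCPU in host 5; 10 vCPU remain.
Put 5 vCPU in host 4; 0 vCPU remain.
Put 6 vCPU in host 5; 4 vCPU remain.
Put 5 vCPU in host 6; 11 vCPU remain.
Put 5 vCPU in host 6; 6 vCPU remain.
Put 6 vCPU in host 6; 0 vCPU remain.
Final hosts: [5,6,5] [6,6] [6,5,5] [6,5,5] [6,6] [5,5,6].

6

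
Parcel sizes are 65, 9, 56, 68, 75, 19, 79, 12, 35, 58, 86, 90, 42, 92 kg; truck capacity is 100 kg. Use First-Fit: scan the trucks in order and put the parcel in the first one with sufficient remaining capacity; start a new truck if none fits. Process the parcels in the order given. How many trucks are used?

Put 65 kg in truck 1; 35 kg remain.
Put 9 kg in truck 1; 26 kg remain.
Put 56 kg in truck 2; 44 kg remain.
Put 68 kg in truck 3; 32 kg remain.
Put 75 kg in truck 4; 25 kg remain.
Put 19 kg in truck 1; 7 kg remain.
Put 79 kg in truck 5; 21 kg remain.
Put 12 kg in truck 2; 32 kg remain.
Put 35 kg in truck 6; 65 kg remain.
Put 58 kg in truck 6; 7 kg remain.
Put 86 kg in truck 7; 14 kg remain.
Put 90 kg in truck 8; 10 kg remain.
Put 42 kg in truck 9; 58 kg remain.
Put 92 kg in truck 10; 8 kg remain.
Final trucks: [65,9,19] [56,12] [68] [75] [79] [35,58] [86] [90] [42] [92].

10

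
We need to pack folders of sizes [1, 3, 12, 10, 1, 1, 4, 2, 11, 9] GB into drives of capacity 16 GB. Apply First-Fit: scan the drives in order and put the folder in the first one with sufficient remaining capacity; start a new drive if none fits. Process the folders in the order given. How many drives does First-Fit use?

4 drives

Put 1 GB in drive 1; 15 GB remain.
Put 3 GB in drive 1; 12 GB remain.
Put 12 GB in drive 1; 0 GB remain.
Put 10 GB in drive 2; 6 GB remain.
Put 1 GB in drive 2; 5 GB remain.
Put 1 GB in drive 2; 4 GB remain.
Put 4 GB in drive 2; 0 GB remain.
Put 2 GB in drive 3; 14 GB remain.
Put 11 GB in drive 3; 3 GB remain.
Put 9 GB in drive 4; 7 GB remain.
Final drives: [1,3,12] [10,1,1,4] [2,11] [9].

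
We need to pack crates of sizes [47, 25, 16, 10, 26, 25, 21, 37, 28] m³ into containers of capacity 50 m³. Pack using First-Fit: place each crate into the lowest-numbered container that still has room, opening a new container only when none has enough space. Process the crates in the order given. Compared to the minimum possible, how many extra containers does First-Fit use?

First-Fit: [47] [25,16] [10,26] [25,21] [37] [28] → 6 containers.
Total size 235 m³; any packing needs at least ⌈235/50⌉ = 5 containers.
An optimal packing achieves that bound: [47] [37,10] [28,21] [26,16] [25,25] → 5 containers.
Excess: 6 − 5 = 1.

1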